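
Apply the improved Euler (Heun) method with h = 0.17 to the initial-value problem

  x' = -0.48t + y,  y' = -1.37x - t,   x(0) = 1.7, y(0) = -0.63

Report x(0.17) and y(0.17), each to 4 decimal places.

Heun on (x,y): k1 = f(t_n, state_n); k2 = f(t_n + h, state_n + h·k1); state_{n+1} = state_n + (h/2)·(k1 + k2).
0.000000: (1.700000, -0.630000)
  k1 = (-0.630000, -2.329000)
  predictor → (1.592900, -1.025930)
  k2 = (-1.107530, -2.352273)
  → (1.552310, -1.027908)
(x(0.17), y(0.17)) ≈ (1.5523, -1.0279)

1.5523, -1.0279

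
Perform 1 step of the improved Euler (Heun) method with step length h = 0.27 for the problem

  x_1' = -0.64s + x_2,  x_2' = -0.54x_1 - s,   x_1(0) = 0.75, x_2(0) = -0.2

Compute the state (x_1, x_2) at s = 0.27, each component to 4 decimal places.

Heun on (x_1,x_2): k1 = f(s_n, state_n); k2 = f(s_n + h, state_n + h·k1); state_{n+1} = state_n + (h/2)·(k1 + k2).
0.000000: (0.750000, -0.200000)
  k1 = (-0.200000, -0.405000)
  predictor → (0.696000, -0.309350)
  k2 = (-0.482150, -0.645840)
  → (0.657910, -0.341863)
(x_1(0.27), x_2(0.27)) ≈ (0.6579, -0.3419)

0.6579, -0.3419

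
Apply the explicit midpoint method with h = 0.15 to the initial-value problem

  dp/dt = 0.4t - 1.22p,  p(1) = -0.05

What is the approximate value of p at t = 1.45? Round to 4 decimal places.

0.1434

Midpoint: k1 = f(t_n, p_n); k2 = f(t_n + h/2, p_n + (h/2)·k1); p_{n+1} = p_n + h·k2.
t=1.000000, p=-0.050000:
  k1 = f(1.000000, -0.050000) = 0.461000
  k2 = f(1.075000, -0.015425) = 0.448819
  p ← -0.050000 + 0.15·0.448819 = 0.017323
t=1.150000, p=0.017323:
  k1 = f(1.150000, 0.017323) = 0.438866
  k2 = f(1.225000, 0.050238) = 0.428710
  p ← 0.017323 + 0.15·0.428710 = 0.081629
t=1.300000, p=0.081629:
  k1 = f(1.300000, 0.081629) = 0.420412
  k2 = f(1.375000, 0.113160) = 0.411945
  p ← 0.081629 + 0.15·0.411945 = 0.143421
p(1.45) ≈ 0.1434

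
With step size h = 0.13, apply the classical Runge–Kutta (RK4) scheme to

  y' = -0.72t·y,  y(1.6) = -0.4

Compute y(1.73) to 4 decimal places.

-0.3423

RK4: k1 = f(t_n, y_n); k2 = f(t_n + h/2, y_n + (h/2)·k1); k3 = f(t_n + h/2, y_n + (h/2)·k2); k4 = f(t_n + h, y_n + h·k3); y_{n+1} = y_n + (h/6)·(k1 + 2k2 + 2k3 + k4).
t=1.600000, y=-0.400000:
  k1 = f(1.600000, -0.400000) = 0.460800
  k2 = f(1.665000, -0.370048) = 0.443614
  k3 = f(1.665000, -0.371165) = 0.444953
  k4 = f(1.730000, -0.342156) = 0.426190
  y ← -0.400000 + (0.13/6)·(k1 + 2k2 + 2k3 + k4) = -0.342277
y(1.73) ≈ -0.3423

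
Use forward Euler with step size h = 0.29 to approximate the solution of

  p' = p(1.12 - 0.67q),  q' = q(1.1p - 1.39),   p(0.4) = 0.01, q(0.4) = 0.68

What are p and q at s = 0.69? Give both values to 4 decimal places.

0.0119, 0.4081

Euler on (p,q): p_{n+1} = p_n + h·p', q_{n+1} = q_n + h·q'.
0.400000: (0.010000, 0.680000); f=(0.006644, -0.937720) → (0.011927, 0.408061)
(p(0.69), q(0.69)) ≈ (0.0119, 0.4081)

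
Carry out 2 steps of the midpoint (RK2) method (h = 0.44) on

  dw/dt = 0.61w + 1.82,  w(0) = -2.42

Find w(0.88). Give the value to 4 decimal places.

-2.0246

Midpoint: k1 = f(t_n, w_n); k2 = f(t_n + h/2, w_n + (h/2)·k1); w_{n+1} = w_n + h·k2.
t=0.000000, w=-2.420000:
  k1 = f(0.000000, -2.420000) = 0.343800
  k2 = f(0.220000, -2.344364) = 0.389938
  w ← -2.420000 + 0.44·0.389938 = -2.248427
t=0.440000, w=-2.248427:
  k1 = f(0.440000, -2.248427) = 0.448459
  k2 = f(0.660000, -2.149766) = 0.508643
  w ← -2.248427 + 0.44·0.508643 = -2.024625
w(0.88) ≈ -2.0246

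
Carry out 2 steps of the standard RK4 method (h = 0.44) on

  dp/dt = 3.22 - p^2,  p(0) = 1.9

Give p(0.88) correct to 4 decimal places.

RK4: k1 = f(t_n, p_n); k2 = f(t_n + h/2, p_n + (h/2)·k1); k3 = f(t_n + h/2, p_n + (h/2)·k2); k4 = f(t_n + h, p_n + h·k3); p_{n+1} = p_n + (h/6)·(k1 + 2k2 + 2k3 + k4).
t=0.000000, p=1.900000:
  k1 = f(0.000000, 1.900000) = -0.390000
  k2 = f(0.220000, 1.814200) = -0.071322
  k3 = f(0.220000, 1.884309) = -0.330621
  k4 = f(0.440000, 1.754527) = 0.141636
  p ← 1.900000 + (0.44/6)·(k1 + 2k2 + 2k3 + k4) = 1.822835
t=0.440000, p=1.822835:
  k1 = f(0.440000, 1.822835) = -0.102728
  k2 = f(0.660000, 1.800235) = -0.020846
  k3 = f(0.660000, 1.818249) = -0.086029
  k4 = f(0.880000, 1.784982) = 0.033839
  p ← 1.822835 + (0.44/6)·(k1 + 2k2 + 2k3 + k4) = 1.802108
p(0.88) ≈ 1.8021

1.8021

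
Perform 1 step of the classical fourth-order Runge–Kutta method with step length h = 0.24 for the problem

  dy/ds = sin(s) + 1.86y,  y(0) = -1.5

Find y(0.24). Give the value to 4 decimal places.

-2.3104

RK4: k1 = f(s_n, y_n); k2 = f(s_n + h/2, y_n + (h/2)·k1); k3 = f(s_n + h/2, y_n + (h/2)·k2); k4 = f(s_n + h, y_n + h·k3); y_{n+1} = y_n + (h/6)·(k1 + 2k2 + 2k3 + k4).
s=0.000000, y=-1.500000:
  k1 = f(0.000000, -1.500000) = -2.790000
  k2 = f(0.120000, -1.834800) = -3.293016
  k3 = f(0.120000, -1.895162) = -3.405289
  k4 = f(0.240000, -2.317269) = -4.072418
  y ← -1.500000 + (0.24/6)·(k1 + 2k2 + 2k3 + k4) = -2.310361
y(0.24) ≈ -2.3104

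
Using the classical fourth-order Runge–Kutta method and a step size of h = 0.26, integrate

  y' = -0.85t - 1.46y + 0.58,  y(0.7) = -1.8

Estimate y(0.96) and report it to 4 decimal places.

-1.2602

RK4: k1 = f(t_n, y_n); k2 = f(t_n + h/2, y_n + (h/2)·k1); k3 = f(t_n + h/2, y_n + (h/2)·k2); k4 = f(t_n + h, y_n + h·k3); y_{n+1} = y_n + (h/6)·(k1 + 2k2 + 2k3 + k4).
t=0.700000, y=-1.800000:
  k1 = f(0.700000, -1.800000) = 2.613000
  k2 = f(0.830000, -1.460310) = 2.006553
  k3 = f(0.830000, -1.539148) = 2.121656
  k4 = f(0.960000, -1.248369) = 1.586619
  y ← -1.800000 + (0.26/6)·(k1 + 2k2 + 2k3 + k4) = -1.260238
y(0.96) ≈ -1.2602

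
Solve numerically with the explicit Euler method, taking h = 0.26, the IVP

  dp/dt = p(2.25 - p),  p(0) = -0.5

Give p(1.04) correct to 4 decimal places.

Euler: p_{n+1} = p_n + h·f(t_n, p_n).
t=0.000000, p=-0.500000: f=-1.375000 → p ← -0.500000 + 0.26·(-1.375000) = -0.857500
t=0.260000, p=-0.857500: f=-2.664681 → p ← -0.857500 + 0.26·(-2.664681) = -1.550317
t=0.520000, p=-1.550317: f=-5.891697 → p ← -1.550317 + 0.26·(-5.891697) = -3.082158
t=0.780000, p=-3.082158: f=-16.434556 → p ← -3.082158 + 0.26·(-16.434556) = -7.355143
p(1.04) ≈ -7.3551

-7.3551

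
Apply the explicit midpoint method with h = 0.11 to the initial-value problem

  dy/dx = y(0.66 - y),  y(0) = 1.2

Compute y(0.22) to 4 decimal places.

Midpoint: k1 = f(x_n, y_n); k2 = f(x_n + h/2, y_n + (h/2)·k1); y_{n+1} = y_n + h·k2.
x=0.000000, y=1.200000:
  k1 = f(0.000000, 1.200000) = -0.648000
  k2 = f(0.055000, 1.164360) = -0.587257
  y ← 1.200000 + 0.11·(-0.587257) = 1.135402
x=0.110000, y=1.135402:
  k1 = f(0.110000, 1.135402) = -0.539772
  k2 = f(0.165000, 1.105714) = -0.492833
  y ← 1.135402 + 0.11·(-0.492833) = 1.081190
y(0.22) ≈ 1.0812

1.0812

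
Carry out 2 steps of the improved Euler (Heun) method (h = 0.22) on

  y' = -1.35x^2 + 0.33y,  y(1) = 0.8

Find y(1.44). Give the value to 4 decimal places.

-0.0290

Heun: k1 = f(x_n, y_n); k2 = f(x_n + h, y_n + h·k1); y_{n+1} = y_n + (h/2)·(k1 + k2).
x=1.000000, y=0.800000:
  k1 = f(1.000000, 0.800000) = -1.086000
  k2 = f(1.220000, 0.561080) = -1.824184
  y ← 0.800000 + (0.22/2)·(-1.086000 + (-1.824184)) = 0.479880
x=1.220000, y=0.479880:
  k1 = f(1.220000, 0.479880) = -1.850980
  k2 = f(1.440000, 0.072664) = -2.775381
  y ← 0.479880 + (0.22/2)·(-1.850980 + (-2.775381)) = -0.029020
y(1.44) ≈ -0.0290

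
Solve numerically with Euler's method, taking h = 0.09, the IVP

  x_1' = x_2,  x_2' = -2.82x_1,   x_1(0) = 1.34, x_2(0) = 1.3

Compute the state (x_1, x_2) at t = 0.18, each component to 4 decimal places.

Euler on (x_1,x_2): x_1_{n+1} = x_1_n + h·x_1', x_2_{n+1} = x_2_n + h·x_2'.
0.000000: (1.340000, 1.300000); f=(1.300000, -3.778800) → (1.457000, 0.959908)
0.090000: (1.457000, 0.959908); f=(0.959908, -4.108740) → (1.543392, 0.590121)
(x_1(0.18), x_2(0.18)) ≈ (1.5434, 0.5901)

1.5434, 0.5901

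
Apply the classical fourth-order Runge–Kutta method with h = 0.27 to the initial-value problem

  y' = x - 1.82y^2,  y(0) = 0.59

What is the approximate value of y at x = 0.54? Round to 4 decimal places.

0.4846

RK4: k1 = f(x_n, y_n); k2 = f(x_n + h/2, y_n + (h/2)·k1); k3 = f(x_n + h/2, y_n + (h/2)·k2); k4 = f(x_n + h, y_n + h·k3); y_{n+1} = y_n + (h/6)·(k1 + 2k2 + 2k3 + k4).
x=0.000000, y=0.590000:
  k1 = f(0.000000, 0.590000) = -0.633542
  k2 = f(0.135000, 0.504472) = -0.328175
  k3 = f(0.135000, 0.545696) = -0.406968
  k4 = f(0.270000, 0.480119) = -0.149535
  y ← 0.590000 + (0.27/6)·(k1 + 2k2 + 2k3 + k4) = 0.488599
x=0.270000, y=0.488599:
  k1 = f(0.270000, 0.488599) = -0.164486
  k2 = f(0.405000, 0.466393) = 0.009109
  k3 = f(0.405000, 0.489828) = -0.031676
  k4 = f(0.540000, 0.480046) = 0.120591
  y ← 0.488599 + (0.27/6)·(k1 + 2k2 + 2k3 + k4) = 0.484592
y(0.54) ≈ 0.4846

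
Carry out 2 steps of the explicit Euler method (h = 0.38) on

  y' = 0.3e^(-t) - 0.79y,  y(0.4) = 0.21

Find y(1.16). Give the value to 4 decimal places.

Euler: y_{n+1} = y_n + h·f(t_n, y_n).
t=0.400000, y=0.210000: f=0.035196 → y ← 0.210000 + 0.38·0.035196 = 0.223374
t=0.780000, y=0.223374: f=-0.038944 → y ← 0.223374 + 0.38·(-0.038944) = 0.208576
y(1.16) ≈ 0.2086

0.2086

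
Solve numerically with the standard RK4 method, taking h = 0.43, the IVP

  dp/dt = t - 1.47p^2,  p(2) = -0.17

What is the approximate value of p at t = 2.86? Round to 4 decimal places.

1.1872

RK4: k1 = f(t_n, p_n); k2 = f(t_n + h/2, p_n + (h/2)·k1); k3 = f(t_n + h/2, p_n + (h/2)·k2); k4 = f(t_n + h, p_n + h·k3); p_{n+1} = p_n + (h/6)·(k1 + 2k2 + 2k3 + k4).
t=2.000000, p=-0.170000:
  k1 = f(2.000000, -0.170000) = 1.957517
  k2 = f(2.215000, 0.250866) = 2.122487
  k3 = f(2.215000, 0.286335) = 2.094478
  k4 = f(2.430000, 0.730626) = 1.645294
  p ← -0.170000 + (0.43/6)·(k1 + 2k2 + 2k3 + k4) = 0.692633
t=2.430000, p=0.692633:
  k1 = f(2.430000, 0.692633) = 1.724781
  k2 = f(2.645000, 1.063461) = 0.982504
  k3 = f(2.645000, 0.903872) = 1.444034
  k4 = f(2.860000, 1.313568) = 0.323574
  p ← 0.692633 + (0.43/6)·(k1 + 2k2 + 2k3 + k4) = 1.187236
p(2.86) ≈ 1.1872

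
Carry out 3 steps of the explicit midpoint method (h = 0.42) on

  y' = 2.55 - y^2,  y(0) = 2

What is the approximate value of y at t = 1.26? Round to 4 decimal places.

Midpoint: k1 = f(t_n, y_n); k2 = f(t_n + h/2, y_n + (h/2)·k1); y_{n+1} = y_n + h·k2.
t=0.000000, y=2.000000:
  k1 = f(0.000000, 2.000000) = -1.450000
  k2 = f(0.210000, 1.695500) = -0.324720
  y ← 2.000000 + 0.42·(-0.324720) = 1.863617
t=0.420000, y=1.863617:
  k1 = f(0.420000, 1.863617) = -0.923070
  k2 = f(0.630000, 1.669773) = -0.238141
  y ← 1.863617 + 0.42·(-0.238141) = 1.763598
t=0.840000, y=1.763598:
  k1 = f(0.840000, 1.763598) = -0.560279
  k2 = f(1.050000, 1.645940) = -0.159118
  y ← 1.763598 + 0.42·(-0.159118) = 1.696769
y(1.26) ≈ 1.6968

1.6968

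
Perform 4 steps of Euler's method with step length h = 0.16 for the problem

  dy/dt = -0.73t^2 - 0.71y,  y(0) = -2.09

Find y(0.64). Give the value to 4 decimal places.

Euler: y_{n+1} = y_n + h·f(t_n, y_n).
t=0.000000, y=-2.090000: f=1.483900 → y ← -2.090000 + 0.16·1.483900 = -1.852576
t=0.160000, y=-1.852576: f=1.296641 → y ← -1.852576 + 0.16·1.296641 = -1.645113
t=0.320000, y=-1.645113: f=1.093279 → y ← -1.645113 + 0.16·1.093279 = -1.470189
t=0.480000, y=-1.470189: f=0.875642 → y ← -1.470189 + 0.16·0.875642 = -1.330086
y(0.64) ≈ -1.3301

-1.3301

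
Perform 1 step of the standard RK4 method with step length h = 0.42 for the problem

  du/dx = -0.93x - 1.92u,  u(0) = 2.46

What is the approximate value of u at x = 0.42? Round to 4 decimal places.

RK4: k1 = f(x_n, u_n); k2 = f(x_n + h/2, u_n + (h/2)·k1); k3 = f(x_n + h/2, u_n + (h/2)·k2); k4 = f(x_n + h, u_n + h·k3); u_{n+1} = u_n + (h/6)·(k1 + 2k2 + 2k3 + k4).
x=0.000000, u=2.460000:
  k1 = f(0.000000, 2.460000) = -4.723200
  k2 = f(0.210000, 1.468128) = -3.014106
  k3 = f(0.210000, 1.827038) = -3.703213
  k4 = f(0.420000, 0.904651) = -2.127529
  u ← 2.460000 + (0.42/6)·(k1 + 2k2 + 2k3 + k4) = 1.040024
u(0.42) ≈ 1.0400

1.0400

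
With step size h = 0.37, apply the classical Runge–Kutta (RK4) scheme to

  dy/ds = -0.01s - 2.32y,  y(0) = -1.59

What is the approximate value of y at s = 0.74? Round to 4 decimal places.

RK4: k1 = f(s_n, y_n); k2 = f(s_n + h/2, y_n + (h/2)·k1); k3 = f(s_n + h/2, y_n + (h/2)·k2); k4 = f(s_n + h, y_n + h·k3); y_{n+1} = y_n + (h/6)·(k1 + 2k2 + 2k3 + k4).
s=0.000000, y=-1.590000:
  k1 = f(0.000000, -1.590000) = 3.688800
  k2 = f(0.185000, -0.907572) = 2.103717
  k3 = f(0.185000, -1.200812) = 2.784035
  k4 = f(0.370000, -0.559907) = 1.295285
  y ← -1.590000 + (0.37/6)·(k1 + 2k2 + 2k3 + k4) = -0.679825
s=0.370000, y=-0.679825:
  k1 = f(0.370000, -0.679825) = 1.573495
  k2 = f(0.555000, -0.388729) = 0.896301
  k3 = f(0.555000, -0.514010) = 1.186953
  k4 = f(0.740000, -0.240653) = 0.550915
  y ← -0.679825 + (0.37/6)·(k1 + 2k2 + 2k3 + k4) = -0.291886
y(0.74) ≈ -0.2919

-0.2919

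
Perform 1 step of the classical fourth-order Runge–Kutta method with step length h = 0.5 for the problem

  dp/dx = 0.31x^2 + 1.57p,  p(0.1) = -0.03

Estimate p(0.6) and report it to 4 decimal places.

-0.0372

RK4: k1 = f(x_n, p_n); k2 = f(x_n + h/2, p_n + (h/2)·k1); k3 = f(x_n + h/2, p_n + (h/2)·k2); k4 = f(x_n + h, p_n + h·k3); p_{n+1} = p_n + (h/6)·(k1 + 2k2 + 2k3 + k4).
x=0.100000, p=-0.030000:
  k1 = f(0.100000, -0.030000) = -0.044000
  k2 = f(0.350000, -0.041000) = -0.026395
  k3 = f(0.350000, -0.036599) = -0.019485
  k4 = f(0.600000, -0.039743) = 0.049204
  p ← -0.030000 + (0.5/6)·(k1 + 2k2 + 2k3 + k4) = -0.037213
p(0.6) ≈ -0.0372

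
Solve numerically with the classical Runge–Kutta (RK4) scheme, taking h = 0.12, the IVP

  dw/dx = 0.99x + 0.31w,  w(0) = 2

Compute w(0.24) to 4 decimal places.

2.1837

RK4: k1 = f(x_n, w_n); k2 = f(x_n + h/2, w_n + (h/2)·k1); k3 = f(x_n + h/2, w_n + (h/2)·k2); k4 = f(x_n + h, w_n + h·k3); w_{n+1} = w_n + (h/6)·(k1 + 2k2 + 2k3 + k4).
x=0.000000, w=2.000000:
  k1 = f(0.000000, 2.000000) = 0.620000
  k2 = f(0.060000, 2.037200) = 0.690932
  k3 = f(0.060000, 2.041456) = 0.692251
  k4 = f(0.120000, 2.083070) = 0.764552
  w ← 2.000000 + (0.12/6)·(k1 + 2k2 + 2k3 + k4) = 2.083018
x=0.120000, w=2.083018:
  k1 = f(0.120000, 2.083018) = 0.764536
  k2 = f(0.180000, 2.128891) = 0.838156
  k3 = f(0.180000, 2.133308) = 0.839525
  k4 = f(0.240000, 2.183761) = 0.914566
  w ← 2.083018 + (0.12/6)·(k1 + 2k2 + 2k3 + k4) = 2.183708
w(0.24) ≈ 2.1837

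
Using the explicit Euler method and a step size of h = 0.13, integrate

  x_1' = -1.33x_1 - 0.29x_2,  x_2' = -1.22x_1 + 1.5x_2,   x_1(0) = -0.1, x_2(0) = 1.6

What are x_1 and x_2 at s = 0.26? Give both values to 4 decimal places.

Euler on (x_1,x_2): x_1_{n+1} = x_1_n + h·x_1', x_2_{n+1} = x_2_n + h·x_2'.
0.000000: (-0.100000, 1.600000); f=(-0.331000, 2.522000) → (-0.143030, 1.927860)
0.130000: (-0.143030, 1.927860); f=(-0.368849, 3.066287) → (-0.190980, 2.326477)
(x_1(0.26), x_2(0.26)) ≈ (-0.1910, 2.3265)

-0.1910, 2.3265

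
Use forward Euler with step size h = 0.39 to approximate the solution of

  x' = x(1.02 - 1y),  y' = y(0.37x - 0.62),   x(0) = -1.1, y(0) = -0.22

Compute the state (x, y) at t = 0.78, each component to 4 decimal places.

Euler on (x,y): x_{n+1} = x_n + h·x', y_{n+1} = y_n + h·y'.
0.000000: (-1.100000, -0.220000); f=(-1.364000, 0.225940) → (-1.631960, -0.131883)
0.390000: (-1.631960, -0.131883); f=(-1.879828, 0.161402) → (-2.365093, -0.068937)
(x(0.78), y(0.78)) ≈ (-2.3651, -0.0689)

-2.3651, -0.0689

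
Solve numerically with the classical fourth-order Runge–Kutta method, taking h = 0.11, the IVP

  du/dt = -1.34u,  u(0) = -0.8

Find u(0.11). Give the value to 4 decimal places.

RK4: k1 = f(t_n, u_n); k2 = f(t_n + h/2, u_n + (h/2)·k1); k3 = f(t_n + h/2, u_n + (h/2)·k2); k4 = f(t_n + h, u_n + h·k3); u_{n+1} = u_n + (h/6)·(k1 + 2k2 + 2k3 + k4).
t=0.000000, u=-0.800000:
  k1 = f(0.000000, -0.800000) = 1.072000
  k2 = f(0.055000, -0.741040) = 0.992994
  k3 = f(0.055000, -0.745385) = 0.998816
  k4 = f(0.110000, -0.690130) = 0.924774
  u ← -0.800000 + (0.11/6)·(k1 + 2k2 + 2k3 + k4) = -0.690359
u(0.11) ≈ -0.6904

-0.6904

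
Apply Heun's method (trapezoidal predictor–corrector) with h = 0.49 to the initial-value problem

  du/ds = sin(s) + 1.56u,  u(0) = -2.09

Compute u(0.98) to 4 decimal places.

-8.1954

Heun: k1 = f(s_n, u_n); k2 = f(s_n + h, u_n + h·k1); u_{n+1} = u_n + (h/2)·(k1 + k2).
s=0.000000, u=-2.090000:
  k1 = f(0.000000, -2.090000) = -3.260400
  k2 = f(0.490000, -3.687596) = -5.282024
  u ← -2.090000 + (0.49/2)·(-3.260400 + (-5.282024)) = -4.182894
s=0.490000, u=-4.182894:
  k1 = f(0.490000, -4.182894) = -6.054689
  k2 = f(0.980000, -7.149691) = -10.323021
  u ← -4.182894 + (0.49/2)·(-6.054689 + (-10.323021)) = -8.195433
u(0.98) ≈ -8.1954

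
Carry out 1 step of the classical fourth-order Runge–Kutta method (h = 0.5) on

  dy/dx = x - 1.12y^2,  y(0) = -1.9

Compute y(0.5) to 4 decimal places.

-19.7780

RK4: k1 = f(x_n, y_n); k2 = f(x_n + h/2, y_n + (h/2)·k1); k3 = f(x_n + h/2, y_n + (h/2)·k2); k4 = f(x_n + h, y_n + h·k3); y_{n+1} = y_n + (h/6)·(k1 + 2k2 + 2k3 + k4).
x=0.000000, y=-1.900000:
  k1 = f(0.000000, -1.900000) = -4.043200
  k2 = f(0.250000, -2.910800) = -9.239487
  k3 = f(0.250000, -4.209872) = -19.599784
  k4 = f(0.500000, -11.699892) = -152.813964
  y ← -1.900000 + (0.5/6)·(k1 + 2k2 + 2k3 + k4) = -19.777976
y(0.5) ≈ -19.7780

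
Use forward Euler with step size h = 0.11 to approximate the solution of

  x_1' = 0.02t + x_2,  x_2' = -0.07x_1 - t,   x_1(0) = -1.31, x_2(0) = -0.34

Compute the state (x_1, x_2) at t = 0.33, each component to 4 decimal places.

Euler on (x_1,x_2): x_1_{n+1} = x_1_n + h·x_1', x_2_{n+1} = x_2_n + h·x_2'.
0.000000: (-1.310000, -0.340000); f=(-0.340000, 0.091700) → (-1.347400, -0.329913)
0.110000: (-1.347400, -0.329913); f=(-0.327713, -0.015682) → (-1.383448, -0.331638)
0.220000: (-1.383448, -0.331638); f=(-0.327238, -0.123159) → (-1.419445, -0.345185)
(x_1(0.33), x_2(0.33)) ≈ (-1.4194, -0.3452)

-1.4194, -0.3452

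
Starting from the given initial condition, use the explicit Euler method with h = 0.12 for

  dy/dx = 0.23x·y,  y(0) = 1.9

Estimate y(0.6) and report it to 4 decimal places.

Euler: y_{n+1} = y_n + h·f(x_n, y_n).
x=0.000000, y=1.900000: f=0.000000 → y ← 1.900000 + 0.12·0.000000 = 1.900000
x=0.120000, y=1.900000: f=0.052440 → y ← 1.900000 + 0.12·0.052440 = 1.906293
x=0.240000, y=1.906293: f=0.105227 → y ← 1.906293 + 0.12·0.105227 = 1.918920
x=0.360000, y=1.918920: f=0.158887 → y ← 1.918920 + 0.12·0.158887 = 1.937986
x=0.480000, y=1.937986: f=0.213954 → y ← 1.937986 + 0.12·0.213954 = 1.963661
y(0.6) ≈ 1.9637

1.9637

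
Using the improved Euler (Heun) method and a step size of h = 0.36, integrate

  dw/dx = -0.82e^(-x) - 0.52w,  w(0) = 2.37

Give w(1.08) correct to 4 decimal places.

0.9653

Heun: k1 = f(x_n, w_n); k2 = f(x_n + h, w_n + h·k1); w_{n+1} = w_n + (h/2)·(k1 + k2).
x=0.000000, w=2.370000:
  k1 = f(0.000000, 2.370000) = -2.052400
  k2 = f(0.360000, 1.631136) = -1.420285
  w ← 2.370000 + (0.36/2)·(-2.052400 + (-1.420285)) = 1.744917
x=0.360000, w=1.744917:
  k1 = f(0.360000, 1.744917) = -1.479451
  k2 = f(0.720000, 1.212314) = -1.029540
  w ← 1.744917 + (0.36/2)·(-1.479451 + (-1.029540)) = 1.293298
x=0.720000, w=1.293298:
  k1 = f(0.720000, 1.293298) = -1.071652
  k2 = f(1.080000, 0.907503) = -0.750370
  w ← 1.293298 + (0.36/2)·(-1.071652 + (-0.750370)) = 0.965334
w(1.08) ≈ 0.9653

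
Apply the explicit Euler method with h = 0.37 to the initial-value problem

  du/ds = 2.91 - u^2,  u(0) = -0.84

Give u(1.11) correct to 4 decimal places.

1.7192

Euler: u_{n+1} = u_n + h·f(s_n, u_n).
s=0.000000, u=-0.840000: f=2.204400 → u ← -0.840000 + 0.37·2.204400 = -0.024372
s=0.370000, u=-0.024372: f=2.909406 → u ← -0.024372 + 0.37·2.909406 = 1.052108
s=0.740000, u=1.052108: f=1.803068 → u ← 1.052108 + 0.37·1.803068 = 1.719243
u(1.11) ≈ 1.7192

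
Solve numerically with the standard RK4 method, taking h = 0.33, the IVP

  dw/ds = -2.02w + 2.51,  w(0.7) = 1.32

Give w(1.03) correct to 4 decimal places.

1.2824

RK4: k1 = f(s_n, w_n); k2 = f(s_n + h/2, w_n + (h/2)·k1); k3 = f(s_n + h/2, w_n + (h/2)·k2); k4 = f(s_n + h, w_n + h·k3); w_{n+1} = w_n + (h/6)·(k1 + 2k2 + 2k3 + k4).
s=0.700000, w=1.320000:
  k1 = f(0.700000, 1.320000) = -0.156400
  k2 = f(0.865000, 1.294194) = -0.104272
  k3 = f(0.865000, 1.302795) = -0.121646
  k4 = f(1.030000, 1.279857) = -0.075311
  w ← 1.320000 + (0.33/6)·(k1 + 2k2 + 2k3 + k4) = 1.282405
w(1.03) ≈ 1.2824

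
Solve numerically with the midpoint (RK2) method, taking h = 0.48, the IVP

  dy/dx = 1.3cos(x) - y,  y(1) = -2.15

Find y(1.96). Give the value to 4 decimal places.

Midpoint: k1 = f(x_n, y_n); k2 = f(x_n + h/2, y_n + (h/2)·k1); y_{n+1} = y_n + h·k2.
x=1.000000, y=-2.150000:
  k1 = f(1.000000, -2.150000) = 2.852393
  k2 = f(1.240000, -1.465426) = 1.887661
  y ← -2.150000 + 0.48·1.887661 = -1.243923
x=1.480000, y=-1.243923:
  k1 = f(1.480000, -1.243923) = 1.361796
  k2 = f(1.720000, -0.917092) = 0.723846
  y ← -1.243923 + 0.48·0.723846 = -0.896477
y(1.96) ≈ -0.8965

-0.8965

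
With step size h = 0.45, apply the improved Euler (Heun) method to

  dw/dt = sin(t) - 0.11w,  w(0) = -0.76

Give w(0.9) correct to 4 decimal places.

-0.3260

Heun: k1 = f(t_n, w_n); k2 = f(t_n + h, w_n + h·k1); w_{n+1} = w_n + (h/2)·(k1 + k2).
t=0.000000, w=-0.760000:
  k1 = f(0.000000, -0.760000) = 0.083600
  k2 = f(0.450000, -0.722380) = 0.514427
  w ← -0.760000 + (0.45/2)·(0.083600 + 0.514427) = -0.625444
t=0.450000, w=-0.625444:
  k1 = f(0.450000, -0.625444) = 0.503764
  k2 = f(0.900000, -0.398750) = 0.827189
  w ← -0.625444 + (0.45/2)·(0.503764 + 0.827189) = -0.325979
w(0.9) ≈ -0.3260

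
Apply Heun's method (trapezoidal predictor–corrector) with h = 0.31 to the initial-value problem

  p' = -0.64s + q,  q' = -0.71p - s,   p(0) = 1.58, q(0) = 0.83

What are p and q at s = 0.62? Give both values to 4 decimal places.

1.7115, -0.1311

Heun on (p,q): k1 = f(s_n, state_n); k2 = f(s_n + h, state_n + h·k1); state_{n+1} = state_n + (h/2)·(k1 + k2).
0.000000: (1.580000, 0.830000)
  k1 = (0.830000, -1.121800)
  predictor → (1.837300, 0.482242)
  k2 = (0.283842, -1.614483)
  → (1.752646, 0.405876)
0.310000: (1.752646, 0.405876)
  k1 = (0.207476, -1.554378)
  predictor → (1.816963, -0.075981)
  k2 = (-0.472781, -1.910044)
  → (1.711523, -0.131109)
(p(0.62), q(0.62)) ≈ (1.7115, -0.1311)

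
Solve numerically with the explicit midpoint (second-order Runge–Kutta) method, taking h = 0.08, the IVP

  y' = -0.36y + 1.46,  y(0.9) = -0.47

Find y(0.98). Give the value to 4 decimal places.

-0.3415

Midpoint: k1 = f(s_n, y_n); k2 = f(s_n + h/2, y_n + (h/2)·k1); y_{n+1} = y_n + h·k2.
s=0.900000, y=-0.470000:
  k1 = f(0.900000, -0.470000) = 1.629200
  k2 = f(0.940000, -0.404832) = 1.605740
  y ← -0.470000 + 0.08·1.605740 = -0.341541
y(0.98) ≈ -0.3415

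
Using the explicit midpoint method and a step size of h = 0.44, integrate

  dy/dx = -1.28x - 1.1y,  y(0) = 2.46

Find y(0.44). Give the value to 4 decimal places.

1.4336

Midpoint: k1 = f(x_n, y_n); k2 = f(x_n + h/2, y_n + (h/2)·k1); y_{n+1} = y_n + h·k2.
x=0.000000, y=2.460000:
  k1 = f(0.000000, 2.460000) = -2.706000
  k2 = f(0.220000, 1.864680) = -2.332748
  y ← 2.460000 + 0.44·(-2.332748) = 1.433591
y(0.44) ≈ 1.4336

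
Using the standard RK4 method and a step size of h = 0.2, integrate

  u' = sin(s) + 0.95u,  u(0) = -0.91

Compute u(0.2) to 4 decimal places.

RK4: k1 = f(s_n, u_n); k2 = f(s_n + h/2, u_n + (h/2)·k1); k3 = f(s_n + h/2, u_n + (h/2)·k2); k4 = f(s_n + h, u_n + h·k3); u_{n+1} = u_n + (h/6)·(k1 + 2k2 + 2k3 + k4).
s=0.000000, u=-0.910000:
  k1 = f(0.000000, -0.910000) = -0.864500
  k2 = f(0.100000, -0.996450) = -0.846794
  k3 = f(0.100000, -0.994679) = -0.845112
  k4 = f(0.200000, -1.079022) = -0.826402
  u ← -0.910000 + (0.2/6)·(k1 + 2k2 + 2k3 + k4) = -1.079157
u(0.2) ≈ -1.0792

-1.0792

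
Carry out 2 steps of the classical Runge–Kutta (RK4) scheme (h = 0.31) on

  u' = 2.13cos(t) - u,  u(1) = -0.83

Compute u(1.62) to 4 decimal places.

RK4: k1 = f(t_n, u_n); k2 = f(t_n + h/2, u_n + (h/2)·k1); k3 = f(t_n + h/2, u_n + (h/2)·k2); k4 = f(t_n + h, u_n + h·k3); u_{n+1} = u_n + (h/6)·(k1 + 2k2 + 2k3 + k4).
t=1.000000, u=-0.830000:
  k1 = f(1.000000, -0.830000) = 1.980844
  k2 = f(1.155000, -0.522969) = 1.383316
  k3 = f(1.155000, -0.615586) = 1.475933
  k4 = f(1.310000, -0.372461) = 0.921681
  u ← -0.830000 + (0.31/6)·(k1 + 2k2 + 2k3 + k4) = -0.384581
t=1.310000, u=-0.384581:
  k1 = f(1.310000, -0.384581) = 0.933801
  k2 = f(1.465000, -0.239841) = 0.464767
  k3 = f(1.465000, -0.312542) = 0.537468
  k4 = f(1.620000, -0.217966) = 0.113204
  u ← -0.384581 + (0.31/6)·(k1 + 2k2 + 2k3 + k4) = -0.226921
u(1.62) ≈ -0.2269

-0.2269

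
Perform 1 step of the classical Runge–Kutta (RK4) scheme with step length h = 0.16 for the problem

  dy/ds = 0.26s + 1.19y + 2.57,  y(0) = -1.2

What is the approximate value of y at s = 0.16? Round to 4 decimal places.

RK4: k1 = f(s_n, y_n); k2 = f(s_n + h/2, y_n + (h/2)·k1); k3 = f(s_n + h/2, y_n + (h/2)·k2); k4 = f(s_n + h, y_n + h·k3); y_{n+1} = y_n + (h/6)·(k1 + 2k2 + 2k3 + k4).
s=0.000000, y=-1.200000:
  k1 = f(0.000000, -1.200000) = 1.142000
  k2 = f(0.080000, -1.108640) = 1.271518
  k3 = f(0.080000, -1.098279) = 1.283849
  k4 = f(0.160000, -0.994584) = 1.428045
  y ← -1.200000 + (0.16/6)·(k1 + 2k2 + 2k3 + k4) = -0.995179
y(0.16) ≈ -0.9952

-0.9952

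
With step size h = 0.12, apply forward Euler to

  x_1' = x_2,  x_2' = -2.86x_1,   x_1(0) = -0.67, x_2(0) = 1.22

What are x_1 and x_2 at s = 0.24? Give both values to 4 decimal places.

-0.3496, 1.6296

Euler on (x_1,x_2): x_1_{n+1} = x_1_n + h·x_1', x_2_{n+1} = x_2_n + h·x_2'.
0.000000: (-0.670000, 1.220000); f=(1.220000, 1.916200) → (-0.523600, 1.449944)
0.120000: (-0.523600, 1.449944); f=(1.449944, 1.497496) → (-0.349607, 1.629644)
(x_1(0.24), x_2(0.24)) ≈ (-0.3496, 1.6296)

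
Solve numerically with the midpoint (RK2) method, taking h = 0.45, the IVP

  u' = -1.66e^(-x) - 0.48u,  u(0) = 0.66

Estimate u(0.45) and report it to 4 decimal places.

0.0170

Midpoint: k1 = f(x_n, u_n); k2 = f(x_n + h/2, u_n + (h/2)·k1); u_{n+1} = u_n + h·k2.
x=0.000000, u=0.660000:
  k1 = f(0.000000, 0.660000) = -1.976800
  k2 = f(0.225000, 0.215220) = -1.428843
  u ← 0.660000 + 0.45·(-1.428843) = 0.017021
u(0.45) ≈ 0.0170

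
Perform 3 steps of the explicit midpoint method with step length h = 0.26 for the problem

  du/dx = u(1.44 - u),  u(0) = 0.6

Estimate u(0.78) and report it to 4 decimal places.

0.9902

Midpoint: k1 = f(x_n, u_n); k2 = f(x_n + h/2, u_n + (h/2)·k1); u_{n+1} = u_n + h·k2.
x=0.000000, u=0.600000:
  k1 = f(0.000000, 0.600000) = 0.504000
  k2 = f(0.130000, 0.665520) = 0.515432
  u ← 0.600000 + 0.26·0.515432 = 0.734012
x=0.260000, u=0.734012:
  k1 = f(0.260000, 0.734012) = 0.518204
  k2 = f(0.390000, 0.801379) = 0.511777
  u ← 0.734012 + 0.26·0.511777 = 0.867074
x=0.520000, u=0.867074:
  k1 = f(0.520000, 0.867074) = 0.496769
  k2 = f(0.650000, 0.931654) = 0.473602
  u ← 0.867074 + 0.26·0.473602 = 0.990211
u(0.78) ≈ 0.9902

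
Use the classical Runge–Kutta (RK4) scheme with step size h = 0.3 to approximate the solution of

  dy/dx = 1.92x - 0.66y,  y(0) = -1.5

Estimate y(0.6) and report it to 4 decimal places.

-0.7053

RK4: k1 = f(x_n, y_n); k2 = f(x_n + h/2, y_n + (h/2)·k1); k3 = f(x_n + h/2, y_n + (h/2)·k2); k4 = f(x_n + h, y_n + h·k3); y_{n+1} = y_n + (h/6)·(k1 + 2k2 + 2k3 + k4).
x=0.000000, y=-1.500000:
  k1 = f(0.000000, -1.500000) = 0.990000
  k2 = f(0.150000, -1.351500) = 1.179990
  k3 = f(0.150000, -1.323001) = 1.161181
  k4 = f(0.300000, -1.151646) = 1.336086
  y ← -1.500000 + (0.3/6)·(k1 + 2k2 + 2k3 + k4) = -1.149579
x=0.300000, y=-1.149579:
  k1 = f(0.300000, -1.149579) = 1.334722
  k2 = f(0.450000, -0.949370) = 1.490584
  k3 = f(0.450000, -0.925991) = 1.475154
  k4 = f(0.600000, -0.707032) = 1.618641
  y ← -1.149579 + (0.3/6)·(k1 + 2k2 + 2k3 + k4) = -0.705337
y(0.6) ≈ -0.7053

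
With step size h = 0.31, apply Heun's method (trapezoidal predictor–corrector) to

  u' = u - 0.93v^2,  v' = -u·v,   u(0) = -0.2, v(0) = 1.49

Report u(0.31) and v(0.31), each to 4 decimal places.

Heun on (u,v): k1 = f(x_n, state_n); k2 = f(x_n + h, state_n + h·k1); state_{n+1} = state_n + (h/2)·(k1 + k2).
0.000000: (-0.200000, 1.490000)
  k1 = (-2.264693, 0.298000)
  predictor → (-0.902055, 1.582380)
  k2 = (-3.230706, 1.427394)
  → (-1.051787, 1.757436)
(u(0.31), v(0.31)) ≈ (-1.0518, 1.7574)

-1.0518, 1.7574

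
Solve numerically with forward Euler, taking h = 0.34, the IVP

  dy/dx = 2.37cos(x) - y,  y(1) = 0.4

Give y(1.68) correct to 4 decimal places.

Euler: y_{n+1} = y_n + h·f(x_n, y_n).
x=1.000000, y=0.400000: f=0.880516 → y ← 0.400000 + 0.34·0.880516 = 0.699376
x=1.340000, y=0.699376: f=-0.157231 → y ← 0.699376 + 0.34·(-0.157231) = 0.645917
y(1.68) ≈ 0.6459

0.6459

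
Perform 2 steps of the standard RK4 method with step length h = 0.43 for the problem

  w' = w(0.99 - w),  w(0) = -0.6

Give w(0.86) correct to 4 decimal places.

-6.4302

RK4: k1 = f(x_n, w_n); k2 = f(x_n + h/2, w_n + (h/2)·k1); k3 = f(x_n + h/2, w_n + (h/2)·k2); k4 = f(x_n + h, w_n + h·k3); w_{n+1} = w_n + (h/6)·(k1 + 2k2 + 2k3 + k4).
x=0.000000, w=-0.600000:
  k1 = f(0.000000, -0.600000) = -0.954000
  k2 = f(0.215000, -0.805110) = -1.445261
  k3 = f(0.215000, -0.910731) = -1.731055
  k4 = f(0.430000, -1.344354) = -3.138197
  w ← -0.600000 + (0.43/6)·(k1 + 2k2 + 2k3 + k4) = -1.348546
x=0.430000, w=-1.348546:
  k1 = f(0.430000, -1.348546) = -3.153637
  k2 = f(0.645000, -2.026578) = -6.113331
  k3 = f(0.645000, -2.662912) = -9.727384
  k4 = f(0.860000, -5.531321) = -36.071524
  w ← -1.348546 + (0.43/6)·(k1 + 2k2 + 2k3 + k4) = -6.430185
w(0.86) ≈ -6.4302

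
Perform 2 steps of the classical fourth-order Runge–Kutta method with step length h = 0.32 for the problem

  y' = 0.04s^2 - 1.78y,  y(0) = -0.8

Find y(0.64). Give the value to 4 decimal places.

-0.2538

RK4: k1 = f(s_n, y_n); k2 = f(s_n + h/2, y_n + (h/2)·k1); k3 = f(s_n + h/2, y_n + (h/2)·k2); k4 = f(s_n + h, y_n + h·k3); y_{n+1} = y_n + (h/6)·(k1 + 2k2 + 2k3 + k4).
s=0.000000, y=-0.800000:
  k1 = f(0.000000, -0.800000) = 1.424000
  k2 = f(0.160000, -0.572160) = 1.019469
  k3 = f(0.160000, -0.636885) = 1.134679
  k4 = f(0.320000, -0.436903) = 0.781783
  y ← -0.800000 + (0.32/6)·(k1 + 2k2 + 2k3 + k4) = -0.452582
s=0.320000, y=-0.452582:
  k1 = f(0.320000, -0.452582) = 0.809693
  k2 = f(0.480000, -0.323032) = 0.584212
  k3 = f(0.480000, -0.359108) = 0.648429
  k4 = f(0.640000, -0.245085) = 0.452636
  y ← -0.452582 + (0.32/6)·(k1 + 2k2 + 2k3 + k4) = -0.253777
y(0.64) ≈ -0.2538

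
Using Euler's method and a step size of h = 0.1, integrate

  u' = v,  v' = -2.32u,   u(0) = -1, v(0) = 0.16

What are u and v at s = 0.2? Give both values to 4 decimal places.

Euler on (u,v): u_{n+1} = u_n + h·u', v_{n+1} = v_n + h·v'.
0.000000: (-1.000000, 0.160000); f=(0.160000, 2.320000) → (-0.984000, 0.392000)
0.100000: (-0.984000, 0.392000); f=(0.392000, 2.282880) → (-0.944800, 0.620288)
(u(0.2), v(0.2)) ≈ (-0.9448, 0.6203)

-0.9448, 0.6203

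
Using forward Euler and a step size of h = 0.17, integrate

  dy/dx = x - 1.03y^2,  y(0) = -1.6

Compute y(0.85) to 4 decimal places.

-14.6900

Euler: y_{n+1} = y_n + h·f(x_n, y_n).
x=0.000000, y=-1.600000: f=-2.636800 → y ← -1.600000 + 0.17·(-2.636800) = -2.048256
x=0.170000, y=-2.048256: f=-4.151213 → y ← -2.048256 + 0.17·(-4.151213) = -2.753962
x=0.340000, y=-2.753962: f=-7.471837 → y ← -2.753962 + 0.17·(-7.471837) = -4.024175
x=0.510000, y=-4.024175: f=-16.169801 → y ← -4.024175 + 0.17·(-16.169801) = -6.773041
x=0.680000, y=-6.773041: f=-46.570303 → y ← -6.773041 + 0.17·(-46.570303) = -14.689992
y(0.85) ≈ -14.6900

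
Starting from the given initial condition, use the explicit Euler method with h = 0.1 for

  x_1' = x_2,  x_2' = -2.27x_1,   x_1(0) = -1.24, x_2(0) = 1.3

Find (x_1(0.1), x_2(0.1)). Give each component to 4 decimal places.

-1.1100, 1.5815

Euler on (x_1,x_2): x_1_{n+1} = x_1_n + h·x_1', x_2_{n+1} = x_2_n + h·x_2'.
0.000000: (-1.240000, 1.300000); f=(1.300000, 2.814800) → (-1.110000, 1.581480)
(x_1(0.1), x_2(0.1)) ≈ (-1.1100, 1.5815)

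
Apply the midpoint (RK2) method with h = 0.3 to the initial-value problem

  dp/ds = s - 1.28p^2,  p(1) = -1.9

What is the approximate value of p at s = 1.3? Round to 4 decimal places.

-3.8470

Midpoint: k1 = f(s_n, p_n); k2 = f(s_n + h/2, p_n + (h/2)·k1); p_{n+1} = p_n + h·k2.
s=1.000000, p=-1.900000:
  k1 = f(1.000000, -1.900000) = -3.620800
  k2 = f(1.150000, -2.443120) = -6.490109
  p ← -1.900000 + 0.3·(-6.490109) = -3.847033
p(1.3) ≈ -3.8470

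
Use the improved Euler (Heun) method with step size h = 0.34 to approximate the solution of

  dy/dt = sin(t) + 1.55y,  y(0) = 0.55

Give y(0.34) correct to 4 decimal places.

0.9729

Heun: k1 = f(t_n, y_n); k2 = f(t_n + h, y_n + h·k1); y_{n+1} = y_n + (h/2)·(k1 + k2).
t=0.000000, y=0.550000:
  k1 = f(0.000000, 0.550000) = 0.852500
  k2 = f(0.340000, 0.839850) = 1.635255
  y ← 0.550000 + (0.34/2)·(0.852500 + 1.635255) = 0.972918
y(0.34) ≈ 0.9729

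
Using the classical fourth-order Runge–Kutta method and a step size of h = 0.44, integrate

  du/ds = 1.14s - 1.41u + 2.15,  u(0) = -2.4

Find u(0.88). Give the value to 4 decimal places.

RK4: k1 = f(s_n, u_n); k2 = f(s_n + h/2, u_n + (h/2)·k1); k3 = f(s_n + h/2, u_n + (h/2)·k2); k4 = f(s_n + h, u_n + h·k3); u_{n+1} = u_n + (h/6)·(k1 + 2k2 + 2k3 + k4).
s=0.000000, u=-2.400000:
  k1 = f(0.000000, -2.400000) = 5.534000
  k2 = f(0.220000, -1.182520) = 4.068153
  k3 = f(0.220000, -1.505006) = 4.522859
  k4 = f(0.440000, -0.409942) = 3.229618
  u ← -2.400000 + (0.44/6)·(k1 + 2k2 + 2k3 + k4) = -0.497320
s=0.440000, u=-0.497320:
  k1 = f(0.440000, -0.497320) = 3.352821
  k2 = f(0.660000, 0.240301) = 2.563576
  k3 = f(0.660000, 0.066667) = 2.808399
  k4 = f(0.880000, 0.738376) = 2.112090
  u ← -0.497320 + (0.44/6)·(k1 + 2k2 + 2k3 + k4) = 0.691330
u(0.88) ≈ 0.6913

0.6913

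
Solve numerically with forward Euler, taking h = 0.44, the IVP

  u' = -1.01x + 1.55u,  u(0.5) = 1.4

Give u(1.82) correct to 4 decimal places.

4.7175

Euler: u_{n+1} = u_n + h·f(x_n, u_n).
x=0.500000, u=1.400000: f=1.665000 → u ← 1.400000 + 0.44·1.665000 = 2.132600
x=0.940000, u=2.132600: f=2.356130 → u ← 2.132600 + 0.44·2.356130 = 3.169297
x=1.380000, u=3.169297: f=3.518611 → u ← 3.169297 + 0.44·3.518611 = 4.717486
u(1.82) ≈ 4.7175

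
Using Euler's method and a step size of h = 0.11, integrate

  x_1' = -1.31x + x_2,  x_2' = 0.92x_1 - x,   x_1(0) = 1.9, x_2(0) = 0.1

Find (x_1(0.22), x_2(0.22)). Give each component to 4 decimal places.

Euler on (x_1,x_2): x_1_{n+1} = x_1_n + h·x_1', x_2_{n+1} = x_2_n + h·x_2'.
0.000000: (1.900000, 0.100000); f=(0.100000, 1.748000) → (1.911000, 0.292280)
0.110000: (1.911000, 0.292280); f=(0.148180, 1.648120) → (1.927300, 0.473573)
(x_1(0.22), x_2(0.22)) ≈ (1.9273, 0.4736)

1.9273, 0.4736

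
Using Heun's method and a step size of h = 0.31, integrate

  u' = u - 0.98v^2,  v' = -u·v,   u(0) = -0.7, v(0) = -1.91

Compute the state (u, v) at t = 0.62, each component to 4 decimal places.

-8.8795, -8.4379

Heun on (u,v): k1 = f(t_n, state_n); k2 = f(t_n + h, state_n + h·k1); state_{n+1} = state_n + (h/2)·(k1 + k2).
0.000000: (-0.700000, -1.910000)
  k1 = (-4.275138, -1.337000)
  predictor → (-2.025293, -2.324470)
  k2 = (-7.320390, -4.707732)
  → (-2.497307, -2.846934)
0.310000: (-2.497307, -2.846934)
  k1 = (-10.440237, -7.109667)
  predictor → (-5.733780, -5.050930)
  k2 = (-30.735438, -28.960924)
  → (-8.879536, -8.437875)
(u(0.62), v(0.62)) ≈ (-8.8795, -8.4379)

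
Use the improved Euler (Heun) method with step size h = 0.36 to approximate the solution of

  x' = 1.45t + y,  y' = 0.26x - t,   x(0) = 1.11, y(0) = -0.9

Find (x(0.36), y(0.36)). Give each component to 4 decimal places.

0.8987, -0.8761

Heun on (x,y): k1 = f(t_n, state_n); k2 = f(t_n + h, state_n + h·k1); state_{n+1} = state_n + (h/2)·(k1 + k2).
0.000000: (1.110000, -0.900000)
  k1 = (-0.900000, 0.288600)
  predictor → (0.786000, -0.796104)
  k2 = (-0.274104, -0.155640)
  → (0.898661, -0.876067)
(x(0.36), y(0.36)) ≈ (0.8987, -0.8761)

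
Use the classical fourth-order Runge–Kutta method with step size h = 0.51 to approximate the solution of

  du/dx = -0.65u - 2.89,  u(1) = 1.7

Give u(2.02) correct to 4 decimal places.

RK4: k1 = f(x_n, u_n); k2 = f(x_n + h/2, u_n + (h/2)·k1); k3 = f(x_n + h/2, u_n + (h/2)·k2); k4 = f(x_n + h, u_n + h·k3); u_{n+1} = u_n + (h/6)·(k1 + 2k2 + 2k3 + k4).
x=1.000000, u=1.700000:
  k1 = f(1.000000, 1.700000) = -3.995000
  k2 = f(1.255000, 0.681275) = -3.332829
  k3 = f(1.255000, 0.850129) = -3.442584
  k4 = f(1.510000, -0.055718) = -2.853784
  u ← 1.700000 + (0.51/6)·(k1 + 2k2 + 2k3 + k4) = -0.033967
x=1.510000, u=-0.033967:
  k1 = f(1.510000, -0.033967) = -2.867922
  k2 = f(1.765000, -0.765287) = -2.392564
  k3 = f(1.765000, -0.644070) = -2.471354
  k4 = f(2.020000, -1.294357) = -2.048668
  u ← -0.033967 + (0.51/6)·(k1 + 2k2 + 2k3 + k4) = -1.278743
u(2.02) ≈ -1.2787

-1.2787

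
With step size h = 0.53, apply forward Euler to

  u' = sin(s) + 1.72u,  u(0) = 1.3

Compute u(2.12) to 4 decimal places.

19.7521

Euler: u_{n+1} = u_n + h·f(s_n, u_n).
s=0.000000, u=1.300000: f=2.236000 → u ← 1.300000 + 0.53·2.236000 = 2.485080
s=0.530000, u=2.485080: f=4.779871 → u ← 2.485080 + 0.53·4.779871 = 5.018412
s=1.060000, u=5.018412: f=9.504023 → u ← 5.018412 + 0.53·9.504023 = 10.055544
s=1.590000, u=10.055544: f=18.295351 → u ← 10.055544 + 0.53·18.295351 = 19.752080
u(2.12) ≈ 19.7521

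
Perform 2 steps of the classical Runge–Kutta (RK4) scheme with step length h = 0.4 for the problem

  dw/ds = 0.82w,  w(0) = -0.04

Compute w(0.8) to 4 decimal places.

-0.0771

RK4: k1 = f(s_n, w_n); k2 = f(s_n + h/2, w_n + (h/2)·k1); k3 = f(s_n + h/2, w_n + (h/2)·k2); k4 = f(s_n + h, w_n + h·k3); w_{n+1} = w_n + (h/6)·(k1 + 2k2 + 2k3 + k4).
s=0.000000, w=-0.040000:
  k1 = f(0.000000, -0.040000) = -0.032800
  k2 = f(0.200000, -0.046560) = -0.038179
  k3 = f(0.200000, -0.047636) = -0.039061
  k4 = f(0.400000, -0.055625) = -0.045612
  w ← -0.040000 + (0.4/6)·(k1 + 2k2 + 2k3 + k4) = -0.055526
s=0.400000, w=-0.055526:
  k1 = f(0.400000, -0.055526) = -0.045532
  k2 = f(0.600000, -0.064633) = -0.052999
  k3 = f(0.600000, -0.066126) = -0.054223
  k4 = f(0.800000, -0.077216) = -0.063317
  w ← -0.055526 + (0.4/6)·(k1 + 2k2 + 2k3 + k4) = -0.077079
w(0.8) ≈ -0.0771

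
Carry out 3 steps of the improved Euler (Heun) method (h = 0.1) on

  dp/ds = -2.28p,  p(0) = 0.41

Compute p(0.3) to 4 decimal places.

0.2083

Heun: k1 = f(s_n, p_n); k2 = f(s_n + h, p_n + h·k1); p_{n+1} = p_n + (h/2)·(k1 + k2).
s=0.000000, p=0.410000:
  k1 = f(0.000000, 0.410000) = -0.934800
  k2 = f(0.100000, 0.316520) = -0.721666
  p ← 0.410000 + (0.1/2)·(-0.934800 + (-0.721666)) = 0.327177
s=0.100000, p=0.327177:
  k1 = f(0.100000, 0.327177) = -0.745963
  k2 = f(0.200000, 0.252580) = -0.575883
  p ← 0.327177 + (0.1/2)·(-0.745963 + (-0.575883)) = 0.261084
s=0.200000, p=0.261084:
  k1 = f(0.200000, 0.261084) = -0.595272
  k2 = f(0.300000, 0.201557) = -0.459550
  p ← 0.261084 + (0.1/2)·(-0.595272 + (-0.459550)) = 0.208343
p(0.3) ≈ 0.2083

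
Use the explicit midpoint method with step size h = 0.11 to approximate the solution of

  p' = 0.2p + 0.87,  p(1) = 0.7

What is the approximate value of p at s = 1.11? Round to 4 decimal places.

Midpoint: k1 = f(s_n, p_n); k2 = f(s_n + h/2, p_n + (h/2)·k1); p_{n+1} = p_n + h·k2.
s=1.000000, p=0.700000:
  k1 = f(1.000000, 0.700000) = 1.010000
  k2 = f(1.055000, 0.755550) = 1.021110
  p ← 0.700000 + 0.11·1.021110 = 0.812322
p(1.11) ≈ 0.8123

0.8123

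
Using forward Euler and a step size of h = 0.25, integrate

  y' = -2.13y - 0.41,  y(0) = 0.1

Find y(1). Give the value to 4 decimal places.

Euler: y_{n+1} = y_n + h·f(t_n, y_n).
t=0.000000, y=0.100000: f=-0.623000 → y ← 0.100000 + 0.25·(-0.623000) = -0.055750
t=0.250000, y=-0.055750: f=-0.291253 → y ← -0.055750 + 0.25·(-0.291253) = -0.128563
t=0.500000, y=-0.128563: f=-0.136161 → y ← -0.128563 + 0.25·(-0.136161) = -0.162603
t=0.750000, y=-0.162603: f=-0.063655 → y ← -0.162603 + 0.25·(-0.063655) = -0.178517
y(1) ≈ -0.1785

-0.1785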